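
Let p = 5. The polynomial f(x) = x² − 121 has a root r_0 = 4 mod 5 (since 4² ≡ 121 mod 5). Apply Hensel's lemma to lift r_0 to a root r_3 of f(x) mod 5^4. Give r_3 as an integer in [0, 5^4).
r_3 = 614 (mod 625)

Hensel's recurrence: r_{i+1} = r_i − f(r_i)·(f′(r_i))^{-1} mod 5^{i+2}, with f′(x) = 2x. Iterate:
  r_0 = 4 (mod 5)
  r_1 = 14 (mod 25)
  r_2 = 114 (mod 125)
  r_3 = 614 (mod 625)
Final: r_3 = 614, and one checks f(r_3) ≡ 0 mod 5^4.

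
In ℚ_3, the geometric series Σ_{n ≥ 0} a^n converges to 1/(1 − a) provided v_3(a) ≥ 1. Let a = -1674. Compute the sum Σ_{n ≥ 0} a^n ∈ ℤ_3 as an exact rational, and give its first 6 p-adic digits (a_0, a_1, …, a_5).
Σ a^n = 1/(1 − a) = 1/1675;  first 6 digits = (1, 0, 0, 1, 0, 2)

v_3(a) = 3 ≥ 1, so the series converges in ℤ_3 to 1/(1 − a) = 1/(1 − (-1674)) = 1/1675. Expand this rational in ℤ_3: compute digits iteratively via d_i = x_i mod 3, x_{i+1} = (x_i − d_i)/3. The first 6 digits are (1, 0, 0, 1, 0, 2).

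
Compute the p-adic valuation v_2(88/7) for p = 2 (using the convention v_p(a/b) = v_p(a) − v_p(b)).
v_2(88/7) = 3

Factor powers of 2 from the numerator and denominator of the reduced fraction: 88 = 2^3 · 11 and 7 = 2^0 · 7. Apply v_p(a/b) = v_p(a) − v_p(b): v_2(88/7) = 3 − 0 = 3.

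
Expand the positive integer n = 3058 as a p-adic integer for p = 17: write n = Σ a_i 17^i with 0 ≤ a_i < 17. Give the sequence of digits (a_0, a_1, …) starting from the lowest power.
(a_0, a_1, …) = (15, 9, 10)

Repeated division by 17 gives the digits low-to-high: 3058 = 15 + 9·17^1 + 10·17^2. Digit sequence: (15, 9, 10).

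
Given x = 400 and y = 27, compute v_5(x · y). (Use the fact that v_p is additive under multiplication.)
v_5(10800) = 2

v_p(x) = 2 (factor: 400 = 5^2 · 16); v_p(y) = 0 (factor: 27 = 5^0 · 27). Additivity: v_p(xy) = v_p(x) + v_p(y) = 2 + 0 = 2. (Direct check: xy = 10800 = 5^2 · (432).)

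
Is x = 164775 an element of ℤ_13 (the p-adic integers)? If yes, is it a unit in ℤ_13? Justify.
x ∈ ℤ_13 but not a unit; v_13(x) = 3 > 0

ℤ_13 = {x ∈ ℚ_13 : v_13(x) ≥ 0} and ℤ_13^× = {x ∈ ℤ_13 : v_13(x) = 0}. Here v_13(164775) = v_13(num) − v_13(den) = 3; compare against these criteria.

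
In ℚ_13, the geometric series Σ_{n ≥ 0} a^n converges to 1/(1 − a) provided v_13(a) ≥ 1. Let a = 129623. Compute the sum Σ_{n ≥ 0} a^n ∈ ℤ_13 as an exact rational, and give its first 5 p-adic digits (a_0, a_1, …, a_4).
Σ a^n = 1/(1 − a) = -1/129622;  first 5 digits = (1, 0, 0, 7, 4)

v_13(a) = 3 ≥ 1, so the series converges in ℤ_13 to 1/(1 − a) = 1/(1 − 129623) = -1/129622. Expand this rational in ℤ_13: compute digits iteratively via d_i = x_i mod 13, x_{i+1} = (x_i − d_i)/13. The first 5 digits are (1, 0, 0, 7, 4).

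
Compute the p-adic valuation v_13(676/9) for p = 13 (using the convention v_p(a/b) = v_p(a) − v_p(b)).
v_13(676/9) = 2

Factor powers of 13 from the numerator and denominator of the reduced fraction: 676 = 13^2 · 4 and 9 = 13^0 · 9. Apply v_p(a/b) = v_p(a) − v_p(b): v_13(676/9) = 2 − 0 = 2.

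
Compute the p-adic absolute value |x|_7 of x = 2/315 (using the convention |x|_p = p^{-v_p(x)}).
|2/315|_7 = 7

Step 1 — compute v_7(x) by factoring powers of 7 out of the numerator and denominator: v_7(2/315) = -1. Step 2 — apply |x|_p = p^{-v_p(x)} = 7^{1} = 7.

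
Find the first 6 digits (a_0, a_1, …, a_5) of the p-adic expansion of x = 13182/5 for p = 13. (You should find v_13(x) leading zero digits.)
(a_0, …, a_5) = (0, 0, 0, 9, 2, 5)

v_13(13182/5) = 3, so a_0 = ... = a_2 = 0. Factor out: x = 13^3 · u with u = 6/5 a unit in ℤ_13. Expand u iteratively via a_{v+i} = u_i mod 13, u_{i+1} = (u_i − a_{v+i})/13:
  u_0 = 6/5;  a_3 = 9;  u_1 = (u_0 − 9)/13 = -3/5
  u_1 = -3/5;  a_4 = 2;  u_2 = (u_1 − 2)/13 = -1/5
  u_2 = -1/5;  a_5 = 5;  u_3 = (u_2 − 5)/13 = -2/5
Digits: (0, 0, 0, 9, 2, 5).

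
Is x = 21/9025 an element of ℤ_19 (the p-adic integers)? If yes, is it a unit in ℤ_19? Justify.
x ∉ ℤ_19 (v_19(x) = -2 < 0)

ℤ_19 = {x ∈ ℚ_19 : v_19(x) ≥ 0} and ℤ_19^× = {x ∈ ℤ_19 : v_19(x) = 0}. Here v_19(21/9025) = v_19(num) − v_19(den) = -2; compare against these criteria.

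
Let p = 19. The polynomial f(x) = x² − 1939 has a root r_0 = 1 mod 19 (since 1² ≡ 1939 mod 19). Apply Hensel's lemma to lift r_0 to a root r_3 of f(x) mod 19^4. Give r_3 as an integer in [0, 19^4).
r_3 = 28767 (mod 130321)

Hensel's recurrence: r_{i+1} = r_i − f(r_i)·(f′(r_i))^{-1} mod 19^{i+2}, with f′(x) = 2x. Iterate:
  r_0 = 1 (mod 19)
  r_1 = 248 (mod 361)
  r_2 = 1331 (mod 6859)
  r_3 = 28767 (mod 130321)
Final: r_3 = 28767, and one checks f(r_3) ≡ 0 mod 19^4.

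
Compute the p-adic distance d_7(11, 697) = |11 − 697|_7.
d_7(11, 697) = 1/343

Step 1 — x − y = 11 − 697 = -686. Step 2 — v_7(-686) = 3 (factor: -686 = −(7^3 · 2); the sign does not affect v_p). Step 3 — |x − y|_7 = 7^{-3} = 1/343.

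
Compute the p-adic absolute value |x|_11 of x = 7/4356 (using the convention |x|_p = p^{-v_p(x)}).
|7/4356|_11 = 121

Step 1 — compute v_11(x) by factoring powers of 11 out of the numerator and denominator: v_11(7/4356) = -2. Step 2 — apply |x|_p = p^{-v_p(x)} = 11^{2} = 121.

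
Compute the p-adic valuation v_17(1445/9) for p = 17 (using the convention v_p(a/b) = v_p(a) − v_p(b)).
v_17(1445/9) = 2

Factor powers of 17 from the numerator and denominator of the reduced fraction: 1445 = 17^2 · 5 and 9 = 17^0 · 9. Apply v_p(a/b) = v_p(a) − v_p(b): v_17(1445/9) = 2 − 0 = 2.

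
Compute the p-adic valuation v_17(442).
v_17(442) = 1

v_17(n) is the largest exponent k such that 17^k divides n. Factor out: 442 = 17^1 · 26. (Sign doesn't affect v_p.) So v_17(442) = 1.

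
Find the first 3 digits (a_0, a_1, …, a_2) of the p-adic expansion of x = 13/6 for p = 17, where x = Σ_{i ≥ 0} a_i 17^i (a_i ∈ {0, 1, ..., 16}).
(a_0, …, a_2) = (5, 14, 2)

v_17(13/6) = 0 (numerator and denominator both coprime to 17), so x ∈ ℤ_17^×. Compute digits iteratively via a_i = x_i mod 17, x_{i+1} = (x_i − a_i)/17, with x_0 = x:
  x_0 = 13/6;  a_0 = 5;  x_1 = (x_0 − 5)/17 = -1/6
  x_1 = -1/6;  a_1 = 14;  x_2 = (x_1 − 14)/17 = -5/6
  x_2 = -5/6;  a_2 = 2;  x_3 = (x_2 − 2)/17 = -1/6
Digits: (5, 14, 2).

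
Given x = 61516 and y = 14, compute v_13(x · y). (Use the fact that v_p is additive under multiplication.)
v_13(861224) = 3

v_p(x) = 3 (factor: 61516 = 13^3 · 28); v_p(y) = 0 (factor: 14 = 13^0 · 14). Additivity: v_p(xy) = v_p(x) + v_p(y) = 3 + 0 = 3. (Direct check: xy = 861224 = 13^3 · (392).)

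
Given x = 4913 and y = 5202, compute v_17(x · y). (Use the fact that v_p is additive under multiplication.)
v_17(25557426) = 5

v_p(x) = 3 (factor: 4913 = 17^3 · 1); v_p(y) = 2 (factor: 5202 = 17^2 · 18). Additivity: v_p(xy) = v_p(x) + v_p(y) = 3 + 2 = 5. (Direct check: xy = 25557426 = 17^5 · (18).)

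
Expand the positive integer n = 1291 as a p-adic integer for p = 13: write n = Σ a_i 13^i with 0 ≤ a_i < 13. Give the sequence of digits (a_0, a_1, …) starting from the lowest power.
(a_0, a_1, …) = (4, 8, 7)

Repeated division by 13 gives the digits low-to-high: 1291 = 4 + 8·13^1 + 7·13^2. Digit sequence: (4, 8, 7).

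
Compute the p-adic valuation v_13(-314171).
v_13(-314171) = 4

v_13(n) is the largest exponent k such that 13^k divides n. Factor out: -314171 = -13^4 · 11. (Sign doesn't affect v_p.) So v_13(-314171) = 4.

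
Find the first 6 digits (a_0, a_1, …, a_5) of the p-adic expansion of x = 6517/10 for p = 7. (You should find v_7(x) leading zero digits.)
(a_0, …, a_5) = (0, 0, 0, 4, 6, 4)

v_7(6517/10) = 3, so a_0 = ... = a_2 = 0. Factor out: x = 7^3 · u with u = 19/10 a unit in ℤ_7. Expand u iteratively via a_{v+i} = u_i mod 7, u_{i+1} = (u_i − a_{v+i})/7:
  u_0 = 19/10;  a_3 = 4;  u_1 = (u_0 − 4)/7 = -3/10
  u_1 = -3/10;  a_4 = 6;  u_2 = (u_1 − 6)/7 = -9/10
  u_2 = -9/10;  a_5 = 4;  u_3 = (u_2 − 4)/7 = -7/10
Digits: (0, 0, 0, 4, 6, 4).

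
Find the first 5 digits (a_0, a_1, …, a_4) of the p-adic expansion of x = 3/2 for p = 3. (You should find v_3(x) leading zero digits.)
(a_0, …, a_4) = (0, 2, 1, 1, 1)

v_3(3/2) = 1, so a_0 = ... = a_0 = 0. Factor out: x = 3^1 · u with u = 1/2 a unit in ℤ_3. Expand u iteratively via a_{v+i} = u_i mod 3, u_{i+1} = (u_i − a_{v+i})/3:
  u_0 = 1/2;  a_1 = 2;  u_1 = (u_0 − 2)/3 = -1/2
  u_1 = -1/2;  a_2 = 1;  u_2 = (u_1 − 1)/3 = -1/2
  u_2 = -1/2;  a_3 = 1;  u_3 = (u_2 − 1)/3 = -1/2
  u_3 = -1/2;  a_4 = 1;  u_4 = (u_3 − 1)/3 = -1/2
Digits: (0, 2, 1, 1, 1).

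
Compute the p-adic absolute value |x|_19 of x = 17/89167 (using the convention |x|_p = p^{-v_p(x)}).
|17/89167|_19 = 6859

Step 1 — compute v_19(x) by factoring powers of 19 out of the numerator and denominator: v_19(17/89167) = -3. Step 2 — apply |x|_p = p^{-v_p(x)} = 19^{3} = 6859.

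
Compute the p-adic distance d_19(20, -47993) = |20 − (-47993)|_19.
d_19(20, -47993) = 1/6859

Step 1 — x − y = 20 − (-47993) = 48013. Step 2 — v_19(48013) = 3 (factor: 48013 = (19^3 · 7); the sign does not affect v_p). Step 3 — |x − y|_19 = 19^{-3} = 1/6859.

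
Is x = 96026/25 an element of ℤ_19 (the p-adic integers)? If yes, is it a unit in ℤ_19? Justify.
x ∈ ℤ_19 but not a unit; v_19(x) = 3 > 0

ℤ_19 = {x ∈ ℚ_19 : v_19(x) ≥ 0} and ℤ_19^× = {x ∈ ℤ_19 : v_19(x) = 0}. Here v_19(96026/25) = v_19(num) − v_19(den) = 3; compare against these criteria.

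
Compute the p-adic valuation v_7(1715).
v_7(1715) = 3

v_7(n) is the largest exponent k such that 7^k divides n. Factor out: 1715 = 7^3 · 5. (Sign doesn't affect v_p.) So v_7(1715) = 3.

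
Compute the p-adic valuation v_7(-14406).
v_7(-14406) = 4

v_7(n) is the largest exponent k such that 7^k divides n. Factor out: -14406 = -7^4 · 6. (Sign doesn't affect v_p.) So v_7(-14406) = 4.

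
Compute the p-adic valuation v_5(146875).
v_5(146875) = 5

v_5(n) is the largest exponent k such that 5^k divides n. Factor out: 146875 = 5^5 · 47. (Sign doesn't affect v_p.) So v_5(146875) = 5.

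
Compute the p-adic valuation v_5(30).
v_5(30) = 1

v_5(n) is the largest exponent k such that 5^k divides n. Factor out: 30 = 5^1 · 6. (Sign doesn't affect v_p.) So v_5(30) = 1.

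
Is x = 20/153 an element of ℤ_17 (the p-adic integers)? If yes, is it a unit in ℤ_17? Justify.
x ∉ ℤ_17 (v_17(x) = -1 < 0)

ℤ_17 = {x ∈ ℚ_17 : v_17(x) ≥ 0} and ℤ_17^× = {x ∈ ℤ_17 : v_17(x) = 0}. Here v_17(20/153) = v_17(num) − v_17(den) = -1; compare against these criteria.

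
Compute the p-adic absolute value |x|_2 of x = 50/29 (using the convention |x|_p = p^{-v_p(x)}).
|50/29|_2 = 1/2

Step 1 — compute v_2(x) by factoring powers of 2 out of the numerator and denominator: v_2(50/29) = 1. Step 2 — apply |x|_p = p^{-v_p(x)} = 2^{-1} = 1/2.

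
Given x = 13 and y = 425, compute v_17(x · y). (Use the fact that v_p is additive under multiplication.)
v_17(5525) = 1

v_p(x) = 0 (factor: 13 = 17^0 · 13); v_p(y) = 1 (factor: 425 = 17^1 · 25). Additivity: v_p(xy) = v_p(x) + v_p(y) = 0 + 1 = 1. (Direct check: xy = 5525 = 17^1 · (325).)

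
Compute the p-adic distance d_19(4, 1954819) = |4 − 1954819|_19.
d_19(4, 1954819) = 1/130321

Step 1 — x − y = 4 − 1954819 = -1954815. Step 2 — v_19(-1954815) = 4 (factor: -1954815 = −(19^4 · 15); the sign does not affect v_p). Step 3 — |x − y|_19 = 19^{-4} = 1/130321.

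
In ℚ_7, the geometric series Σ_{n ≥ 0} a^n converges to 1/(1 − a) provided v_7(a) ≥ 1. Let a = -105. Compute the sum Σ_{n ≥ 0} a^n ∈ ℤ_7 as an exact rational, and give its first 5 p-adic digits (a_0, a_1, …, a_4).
Σ a^n = 1/(1 − a) = 1/106;  first 5 digits = (1, 6, 5, 2, 6)

v_7(a) = 1 ≥ 1, so the series converges in ℤ_7 to 1/(1 − a) = 1/(1 − (-105)) = 1/106. Expand this rational in ℤ_7: compute digits iteratively via d_i = x_i mod 7, x_{i+1} = (x_i − d_i)/7. The first 5 digits are (1, 6, 5, 2, 6).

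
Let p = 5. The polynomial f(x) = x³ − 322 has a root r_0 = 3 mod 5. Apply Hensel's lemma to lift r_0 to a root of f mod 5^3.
r_2 = 13 (mod 125)

Hensel: r_{i+1} = r_i − f(r_i)/f′(r_i) mod 5^{i+2}, where f′(x) = 3x². Iterate:
  r_0 = 3 (mod 5)
  r_1 = 13 (mod 25)
  r_2 = 13 (mod 125)
Final: r = 13 with f(r) ≡ 0 mod 5^3.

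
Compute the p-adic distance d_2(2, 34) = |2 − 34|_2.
d_2(2, 34) = 1/32

Step 1 — x − y = 2 − 34 = -32. Step 2 — v_2(-32) = 5 (factor: -32 = −(2^5 · 1); the sign does not affect v_p). Step 3 — |x − y|_2 = 2^{-5} = 1/32.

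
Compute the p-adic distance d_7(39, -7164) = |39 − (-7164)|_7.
d_7(39, -7164) = 1/2401

Step 1 — x − y = 39 − (-7164) = 7203. Step 2 — v_7(7203) = 4 (factor: 7203 = (7^4 · 3); the sign does not affect v_p). Step 3 — |x − y|_7 = 7^{-4} = 1/2401.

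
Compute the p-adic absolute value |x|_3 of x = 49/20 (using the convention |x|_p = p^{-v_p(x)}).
|49/20|_3 = 1

Step 1 — compute v_3(x) by factoring powers of 3 out of the numerator and denominator: v_3(49/20) = 0. Step 2 — apply |x|_p = p^{-v_p(x)} = 3^{0} = 1.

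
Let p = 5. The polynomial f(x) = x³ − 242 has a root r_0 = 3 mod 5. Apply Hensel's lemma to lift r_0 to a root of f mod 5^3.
r_2 = 123 (mod 125)

Hensel: r_{i+1} = r_i − f(r_i)/f′(r_i) mod 5^{i+2}, where f′(x) = 3x². Iterate:
  r_0 = 3 (mod 5)
  r_1 = 23 (mod 25)
  r_2 = 123 (mod 125)
Final: r = 123 with f(r) ≡ 0 mod 5^3.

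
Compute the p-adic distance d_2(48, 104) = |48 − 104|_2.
d_2(48, 104) = 1/8

Step 1 — x − y = 48 − 104 = -56. Step 2 — v_2(-56) = 3 (factor: -56 = −(2^3 · 7); the sign does not affect v_p). Step 3 — |x − y|_2 = 2^{-3} = 1/8.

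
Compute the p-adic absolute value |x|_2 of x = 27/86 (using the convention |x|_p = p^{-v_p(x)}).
|27/86|_2 = 2

Step 1 — compute v_2(x) by factoring powers of 2 out of the numerator and denominator: v_2(27/86) = -1. Step 2 — apply |x|_p = p^{-v_p(x)} = 2^{1} = 2.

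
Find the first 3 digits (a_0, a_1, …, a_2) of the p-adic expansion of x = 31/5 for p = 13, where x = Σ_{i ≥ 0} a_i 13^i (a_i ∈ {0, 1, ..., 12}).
(a_0, …, a_2) = (1, 3, 5)

v_13(31/5) = 0 (numerator and denominator both coprime to 13), so x ∈ ℤ_13^×. Compute digits iteratively via a_i = x_i mod 13, x_{i+1} = (x_i − a_i)/13, with x_0 = x:
  x_0 = 31/5;  a_0 = 1;  x_1 = (x_0 − 1)/13 = 2/5
  x_1 = 2/5;  a_1 = 3;  x_2 = (x_1 − 3)/13 = -1/5
  x_2 = -1/5;  a_2 = 5;  x_3 = (x_2 − 5)/13 = -2/5
Digits: (1, 3, 5).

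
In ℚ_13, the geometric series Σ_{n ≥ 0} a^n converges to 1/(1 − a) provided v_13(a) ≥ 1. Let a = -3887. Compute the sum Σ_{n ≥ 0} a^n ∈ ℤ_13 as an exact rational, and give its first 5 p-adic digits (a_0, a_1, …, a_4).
Σ a^n = 1/(1 − a) = 1/3888;  first 5 digits = (1, 0, 3, 11, 8)

v_13(a) = 2 ≥ 1, so the series converges in ℤ_13 to 1/(1 − a) = 1/(1 − (-3887)) = 1/3888. Expand this rational in ℤ_13: compute digits iteratively via d_i = x_i mod 13, x_{i+1} = (x_i − d_i)/13. The first 5 digits are (1, 0, 3, 11, 8).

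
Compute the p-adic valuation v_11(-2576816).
v_11(-2576816) = 5

v_11(n) is the largest exponent k such that 11^k divides n. Factor out: -2576816 = -11^5 · 16. (Sign doesn't affect v_p.) So v_11(-2576816) = 5.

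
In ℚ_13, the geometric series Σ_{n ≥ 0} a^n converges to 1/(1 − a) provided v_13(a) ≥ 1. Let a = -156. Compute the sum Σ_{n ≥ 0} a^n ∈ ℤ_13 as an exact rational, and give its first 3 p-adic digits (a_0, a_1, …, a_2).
Σ a^n = 1/(1 − a) = 1/157;  first 3 digits = (1, 1, 0)

v_13(a) = 1 ≥ 1, so the series converges in ℤ_13 to 1/(1 − a) = 1/(1 − (-156)) = 1/157. Expand this rational in ℤ_13: compute digits iteratively via d_i = x_i mod 13, x_{i+1} = (x_i − d_i)/13. The first 3 digits are (1, 1, 0).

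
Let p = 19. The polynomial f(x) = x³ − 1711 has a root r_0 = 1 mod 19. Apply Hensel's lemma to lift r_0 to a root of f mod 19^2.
r_1 = 210 (mod 361)

Hensel: r_{i+1} = r_i − f(r_i)/f′(r_i) mod 19^{i+2}, where f′(x) = 3x². Iterate:
  r_0 = 1 (mod 19)
  r_1 = 210 (mod 361)
Final: r = 210 with f(r) ≡ 0 mod 19^2.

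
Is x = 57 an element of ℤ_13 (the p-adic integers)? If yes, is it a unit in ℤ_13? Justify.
x ∈ ℤ_13^× (unit); v_13(x) = 0

ℤ_13 = {x ∈ ℚ_13 : v_13(x) ≥ 0} and ℤ_13^× = {x ∈ ℤ_13 : v_13(x) = 0}. Here v_13(57) = v_13(num) − v_13(den) = 0; compare against these criteria.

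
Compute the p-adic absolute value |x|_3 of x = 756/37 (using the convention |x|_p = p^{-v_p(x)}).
|756/37|_3 = 1/27

Step 1 — compute v_3(x) by factoring powers of 3 out of the numerator and denominator: v_3(756/37) = 3. Step 2 — apply |x|_p = p^{-v_p(x)} = 3^{-3} = 1/27.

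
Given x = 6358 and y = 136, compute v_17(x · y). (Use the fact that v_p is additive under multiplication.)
v_17(864688) = 3

v_p(x) = 2 (factor: 6358 = 17^2 · 22); v_p(y) = 1 (factor: 136 = 17^1 · 8). Additivity: v_p(xy) = v_p(x) + v_p(y) = 2 + 1 = 3. (Direct check: xy = 864688 = 17^3 · (176).)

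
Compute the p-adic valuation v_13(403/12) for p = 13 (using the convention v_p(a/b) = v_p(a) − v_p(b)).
v_13(403/12) = 1

Factor powers of 13 from the numerator and denominator of the reduced fraction: 403 = 13^1 · 31 and 12 = 13^0 · 12. Apply v_p(a/b) = v_p(a) − v_p(b): v_13(403/12) = 1 − 0 = 1.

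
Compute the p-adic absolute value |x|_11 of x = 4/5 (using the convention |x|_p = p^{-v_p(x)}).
|4/5|_11 = 1

Step 1 — compute v_11(x) by factoring powers of 11 out of the numerator and denominator: v_11(4/5) = 0. Step 2 — apply |x|_p = p^{-v_p(x)} = 11^{0} = 1.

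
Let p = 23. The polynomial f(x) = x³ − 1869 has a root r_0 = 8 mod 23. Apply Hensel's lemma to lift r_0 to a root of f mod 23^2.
r_1 = 376 (mod 529)

Hensel: r_{i+1} = r_i − f(r_i)/f′(r_i) mod 23^{i+2}, where f′(x) = 3x². Iterate:
  r_0 = 8 (mod 23)
  r_1 = 376 (mod 529)
Final: r = 376 with f(r) ≡ 0 mod 23^2.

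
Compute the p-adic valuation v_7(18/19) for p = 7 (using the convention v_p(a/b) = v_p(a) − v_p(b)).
v_7(18/19) = 0

Factor powers of 7 from the numerator and denominator of the reduced fraction: 18 = 7^0 · 18 and 19 = 7^0 · 19. Apply v_p(a/b) = v_p(a) − v_p(b): v_7(18/19) = 0 − 0 = 0.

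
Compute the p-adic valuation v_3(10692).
v_3(10692) = 5

v_3(n) is the largest exponent k such that 3^k divides n. Factor out: 10692 = 3^5 · 44. (Sign doesn't affect v_p.) So v_3(10692) = 5.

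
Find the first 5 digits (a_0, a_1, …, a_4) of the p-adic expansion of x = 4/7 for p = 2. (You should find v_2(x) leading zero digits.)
(a_0, …, a_4) = (0, 0, 1, 1, 1)

v_2(4/7) = 2, so a_0 = ... = a_1 = 0. Factor out: x = 2^2 · u with u = 1/7 a unit in ℤ_2. Expand u iteratively via a_{v+i} = u_i mod 2, u_{i+1} = (u_i − a_{v+i})/2:
  u_0 = 1/7;  a_2 = 1;  u_1 = (u_0 − 1)/2 = -3/7
  u_1 = -3/7;  a_3 = 1;  u_2 = (u_1 − 1)/2 = -5/7
  u_2 = -5/7;  a_4 = 1;  u_3 = (u_2 − 1)/2 = -6/7
Digits: (0, 0, 1, 1, 1).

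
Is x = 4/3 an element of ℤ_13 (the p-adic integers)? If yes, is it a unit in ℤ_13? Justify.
x ∈ ℤ_13^× (unit); v_13(x) = 0

ℤ_13 = {x ∈ ℚ_13 : v_13(x) ≥ 0} and ℤ_13^× = {x ∈ ℤ_13 : v_13(x) = 0}. Here v_13(4/3) = v_13(num) − v_13(den) = 0; compare against these criteria.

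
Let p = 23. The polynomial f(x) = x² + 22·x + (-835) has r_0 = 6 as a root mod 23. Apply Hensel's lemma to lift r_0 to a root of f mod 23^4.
r_3 = 95479 (mod 279841)

Hensel: r_{i+1} = r_i − f(r_i)·(f′(r_i))^{-1} mod 23^{i+2}, f′(x) = 2x + 22. Iterate:
  r_0 = 6 (mod 23)
  r_1 = 259 (mod 529)
  r_2 = 10310 (mod 12167)
  r_3 = 95479 (mod 279841)
Final: r = 95479 satisfies f(r) ≡ 0 mod 23^4.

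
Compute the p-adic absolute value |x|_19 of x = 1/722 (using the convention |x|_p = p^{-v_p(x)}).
|1/722|_19 = 361

Step 1 — compute v_19(x) by factoring powers of 19 out of the numerator and denominator: v_19(1/722) = -2. Step 2 — apply |x|_p = p^{-v_p(x)} = 19^{2} = 361.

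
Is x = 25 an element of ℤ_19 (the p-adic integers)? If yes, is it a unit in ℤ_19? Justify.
x ∈ ℤ_19^× (unit); v_19(x) = 0

ℤ_19 = {x ∈ ℚ_19 : v_19(x) ≥ 0} and ℤ_19^× = {x ∈ ℤ_19 : v_19(x) = 0}. Here v_19(25) = v_19(num) − v_19(den) = 0; compare against these criteria.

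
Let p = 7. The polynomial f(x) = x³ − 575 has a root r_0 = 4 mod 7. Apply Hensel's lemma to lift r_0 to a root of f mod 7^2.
r_1 = 32 (mod 49)

Hensel: r_{i+1} = r_i − f(r_i)/f′(r_i) mod 7^{i+2}, where f′(x) = 3x². Iterate:
  r_0 = 4 (mod 7)
  r_1 = 32 (mod 49)
Final: r = 32 with f(r) ≡ 0 mod 7^2.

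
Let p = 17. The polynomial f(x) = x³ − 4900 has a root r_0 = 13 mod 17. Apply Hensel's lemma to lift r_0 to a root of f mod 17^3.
r_2 = 3447 (mod 4913)

Hensel: r_{i+1} = r_i − f(r_i)/f′(r_i) mod 17^{i+2}, where f′(x) = 3x². Iterate:
  r_0 = 13 (mod 17)
  r_1 = 268 (mod 289)
  r_2 = 3447 (mod 4913)
Final: r = 3447 with f(r) ≡ 0 mod 17^3.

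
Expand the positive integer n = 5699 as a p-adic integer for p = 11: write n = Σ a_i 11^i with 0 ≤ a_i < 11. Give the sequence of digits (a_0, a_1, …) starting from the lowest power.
(a_0, a_1, …) = (1, 1, 3, 4)

Repeated division by 11 gives the digits low-to-high: 5699 = 1 + 1·11^1 + 3·11^2 + 4·11^3. Digit sequence: (1, 1, 3, 4).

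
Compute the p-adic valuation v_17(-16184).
v_17(-16184) = 2

v_17(n) is the largest exponent k such that 17^k divides n. Factor out: -16184 = -17^2 · 56. (Sign doesn't affect v_p.) So v_17(-16184) = 2.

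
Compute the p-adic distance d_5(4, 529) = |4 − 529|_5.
d_5(4, 529) = 1/25

Step 1 — x − y = 4 − 529 = -525. Step 2 — v_5(-525) = 2 (factor: -525 = −(5^2 · 21); the sign does not affect v_p). Step 3 — |x − y|_5 = 5^{-2} = 1/25.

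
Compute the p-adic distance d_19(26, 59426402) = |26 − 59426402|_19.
d_19(26, 59426402) = 1/2476099

Step 1 — x − y = 26 − 59426402 = -59426376. Step 2 — v_19(-59426376) = 5 (factor: -59426376 = −(19^5 · 24); the sign does not affect v_p). Step 3 — |x − y|_19 = 19^{-5} = 1/2476099.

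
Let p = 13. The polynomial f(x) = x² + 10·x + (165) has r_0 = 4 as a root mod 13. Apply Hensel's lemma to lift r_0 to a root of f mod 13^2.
r_1 = 95 (mod 169)

Hensel: r_{i+1} = r_i − f(r_i)·(f′(r_i))^{-1} mod 13^{i+2}, f′(x) = 2x + 10. Iterate:
  r_0 = 4 (mod 13)
  r_1 = 95 (mod 169)
Final: r = 95 satisfies f(r) ≡ 0 mod 13^2.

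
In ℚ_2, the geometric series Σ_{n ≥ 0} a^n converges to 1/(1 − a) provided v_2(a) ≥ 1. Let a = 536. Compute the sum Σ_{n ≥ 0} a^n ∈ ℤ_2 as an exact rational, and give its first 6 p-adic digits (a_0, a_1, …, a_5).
Σ a^n = 1/(1 − a) = -1/535;  first 6 digits = (1, 0, 0, 1, 1, 0)

v_2(a) = 3 ≥ 1, so the series converges in ℤ_2 to 1/(1 − a) = 1/(1 − 536) = -1/535. Expand this rational in ℤ_2: compute digits iteratively via d_i = x_i mod 2, x_{i+1} = (x_i − d_i)/2. The first 6 digits are (1, 0, 0, 1, 1, 0).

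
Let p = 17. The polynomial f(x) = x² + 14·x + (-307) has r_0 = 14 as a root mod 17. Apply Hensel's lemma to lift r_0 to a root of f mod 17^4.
r_3 = 52782 (mod 83521)

Hensel: r_{i+1} = r_i − f(r_i)·(f′(r_i))^{-1} mod 17^{i+2}, f′(x) = 2x + 14. Iterate:
  r_0 = 14 (mod 17)
  r_1 = 184 (mod 289)
  r_2 = 3652 (mod 4913)
  r_3 = 52782 (mod 83521)
Final: r = 52782 satisfies f(r) ≡ 0 mod 17^4.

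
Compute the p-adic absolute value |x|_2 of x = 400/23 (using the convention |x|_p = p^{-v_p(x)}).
|400/23|_2 = 1/16

Step 1 — compute v_2(x) by factoring powers of 2 out of the numerator and denominator: v_2(400/23) = 4. Step 2 — apply |x|_p = p^{-v_p(x)} = 2^{-4} = 1/16.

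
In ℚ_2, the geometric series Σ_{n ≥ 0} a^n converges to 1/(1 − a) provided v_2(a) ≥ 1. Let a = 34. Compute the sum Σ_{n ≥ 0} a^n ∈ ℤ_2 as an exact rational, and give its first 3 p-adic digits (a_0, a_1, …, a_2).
Σ a^n = 1/(1 − a) = -1/33;  first 3 digits = (1, 1, 1)

v_2(a) = 1 ≥ 1, so the series converges in ℤ_2 to 1/(1 − a) = 1/(1 − 34) = -1/33. Expand this rational in ℤ_2: compute digits iteratively via d_i = x_i mod 2, x_{i+1} = (x_i − d_i)/2. The first 3 digits are (1, 1, 1).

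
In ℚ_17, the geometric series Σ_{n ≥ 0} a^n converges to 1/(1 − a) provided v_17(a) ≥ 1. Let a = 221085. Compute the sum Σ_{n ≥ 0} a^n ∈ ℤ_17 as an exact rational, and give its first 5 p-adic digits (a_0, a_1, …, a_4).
Σ a^n = 1/(1 − a) = -1/221084;  first 5 digits = (1, 0, 0, 11, 2)

v_17(a) = 3 ≥ 1, so the series converges in ℤ_17 to 1/(1 − a) = 1/(1 − 221085) = -1/221084. Expand this rational in ℤ_17: compute digits iteratively via d_i = x_i mod 17, x_{i+1} = (x_i − d_i)/17. The first 5 digits are (1, 0, 0, 11, 2).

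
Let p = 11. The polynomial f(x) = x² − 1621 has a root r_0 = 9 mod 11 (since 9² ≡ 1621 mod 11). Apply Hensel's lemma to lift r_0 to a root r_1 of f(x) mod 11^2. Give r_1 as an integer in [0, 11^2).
r_1 = 108 (mod 121)

Hensel's recurrence: r_{i+1} = r_i − f(r_i)·(f′(r_i))^{-1} mod 11^{i+2}, with f′(x) = 2x. Iterate:
  r_0 = 9 (mod 11)
  r_1 = 108 (mod 121)
Final: r_1 = 108, and one checks f(r_1) ≡ 0 mod 11^2.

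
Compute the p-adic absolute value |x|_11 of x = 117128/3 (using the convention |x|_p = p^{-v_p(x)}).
|117128/3|_11 = 1/14641

Step 1 — compute v_11(x) by factoring powers of 11 out of the numerator and denominator: v_11(117128/3) = 4. Step 2 — apply |x|_p = p^{-v_p(x)} = 11^{-4} = 1/14641.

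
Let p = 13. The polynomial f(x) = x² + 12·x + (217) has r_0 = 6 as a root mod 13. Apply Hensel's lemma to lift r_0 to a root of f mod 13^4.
r_3 = 9717 (mod 28561)

Hensel: r_{i+1} = r_i − f(r_i)·(f′(r_i))^{-1} mod 13^{i+2}, f′(x) = 2x + 12. Iterate:
  r_0 = 6 (mod 13)
  r_1 = 84 (mod 169)
  r_2 = 929 (mod 2197)
  r_3 = 9717 (mod 28561)
Final: r = 9717 satisfies f(r) ≡ 0 mod 13^4.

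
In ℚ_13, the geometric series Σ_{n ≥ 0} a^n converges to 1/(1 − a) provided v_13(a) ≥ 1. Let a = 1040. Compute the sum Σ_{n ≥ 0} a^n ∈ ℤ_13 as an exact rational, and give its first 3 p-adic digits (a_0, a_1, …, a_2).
Σ a^n = 1/(1 − a) = -1/1039;  first 3 digits = (1, 2, 10)

v_13(a) = 1 ≥ 1, so the series converges in ℤ_13 to 1/(1 − a) = 1/(1 − 1040) = -1/1039. Expand this rational in ℤ_13: compute digits iteratively via d_i = x_i mod 13, x_{i+1} = (x_i − d_i)/13. The first 3 digits are (1, 2, 10).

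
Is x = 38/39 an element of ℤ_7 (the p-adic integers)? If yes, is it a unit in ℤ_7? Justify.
x ∈ ℤ_7^× (unit); v_7(x) = 0

ℤ_7 = {x ∈ ℚ_7 : v_7(x) ≥ 0} and ℤ_7^× = {x ∈ ℤ_7 : v_7(x) = 0}. Here v_7(38/39) = v_7(num) − v_7(den) = 0; compare against these criteria.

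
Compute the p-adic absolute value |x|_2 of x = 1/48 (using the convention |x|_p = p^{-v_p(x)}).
|1/48|_2 = 16

Step 1 — compute v_2(x) by factoring powers of 2 out of the numerator and denominator: v_2(1/48) = -4. Step 2 — apply |x|_p = p^{-v_p(x)} = 2^{4} = 16.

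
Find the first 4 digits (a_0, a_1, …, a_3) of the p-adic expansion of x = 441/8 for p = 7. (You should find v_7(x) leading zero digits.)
(a_0, …, a_3) = (0, 0, 2, 6)

v_7(441/8) = 2, so a_0 = ... = a_1 = 0. Factor out: x = 7^2 · u with u = 9/8 a unit in ℤ_7. Expand u iteratively via a_{v+i} = u_i mod 7, u_{i+1} = (u_i − a_{v+i})/7:
  u_0 = 9/8;  a_2 = 2;  u_1 = (u_0 − 2)/7 = -1/8
  u_1 = -1/8;  a_3 = 6;  u_2 = (u_1 − 6)/7 = -7/8
Digits: (0, 0, 2, 6).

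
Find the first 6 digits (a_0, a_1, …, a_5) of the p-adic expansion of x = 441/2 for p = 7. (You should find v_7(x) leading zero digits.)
(a_0, …, a_5) = (0, 0, 1, 4, 3, 3)

v_7(441/2) = 2, so a_0 = ... = a_1 = 0. Factor out: x = 7^2 · u with u = 9/2 a unit in ℤ_7. Expand u iteratively via a_{v+i} = u_i mod 7, u_{i+1} = (u_i − a_{v+i})/7:
  u_0 = 9/2;  a_2 = 1;  u_1 = (u_0 − 1)/7 = 1/2
  u_1 = 1/2;  a_3 = 4;  u_2 = (u_1 − 4)/7 = -1/2
  u_2 = -1/2;  a_4 = 3;  u_3 = (u_2 − 3)/7 = -1/2
  u_3 = -1/2;  a_5 = 3;  u_4 = (u_3 − 3)/7 = -1/2
Digits: (0, 0, 1, 4, 3, 3).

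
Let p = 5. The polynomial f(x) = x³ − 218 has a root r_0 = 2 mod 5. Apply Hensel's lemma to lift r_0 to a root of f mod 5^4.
r_3 = 257 (mod 625)

Hensel: r_{i+1} = r_i − f(r_i)/f′(r_i) mod 5^{i+2}, where f′(x) = 3x². Iterate:
  r_0 = 2 (mod 5)
  r_1 = 7 (mod 25)
  r_2 = 7 (mod 125)
  r_3 = 257 (mod 625)
Final: r = 257 with f(r) ≡ 0 mod 5^4.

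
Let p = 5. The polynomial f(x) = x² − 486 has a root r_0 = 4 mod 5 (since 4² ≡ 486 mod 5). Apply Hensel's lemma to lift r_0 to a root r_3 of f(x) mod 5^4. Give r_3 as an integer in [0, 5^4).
r_3 = 269 (mod 625)

Hensel's recurrence: r_{i+1} = r_i − f(r_i)·(f′(r_i))^{-1} mod 5^{i+2}, with f′(x) = 2x. Iterate:
  r_0 = 4 (mod 5)
  r_1 = 19 (mod 25)
  r_2 = 19 (mod 125)
  r_3 = 269 (mod 625)
Final: r_3 = 269, and one checks f(r_3) ≡ 0 mod 5^4.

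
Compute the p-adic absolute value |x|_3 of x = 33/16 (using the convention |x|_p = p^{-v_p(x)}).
|33/16|_3 = 1/3

Step 1 — compute v_3(x) by factoring powers of 3 out of the numerator and denominator: v_3(33/16) = 1. Step 2 — apply |x|_p = p^{-v_p(x)} = 3^{-1} = 1/3.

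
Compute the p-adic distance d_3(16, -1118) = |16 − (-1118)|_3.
d_3(16, -1118) = 1/81

Step 1 — x − y = 16 − (-1118) = 1134. Step 2 — v_3(1134) = 4 (factor: 1134 = (3^4 · 14); the sign does not affect v_p). Step 3 — |x − y|_3 = 3^{-4} = 1/81.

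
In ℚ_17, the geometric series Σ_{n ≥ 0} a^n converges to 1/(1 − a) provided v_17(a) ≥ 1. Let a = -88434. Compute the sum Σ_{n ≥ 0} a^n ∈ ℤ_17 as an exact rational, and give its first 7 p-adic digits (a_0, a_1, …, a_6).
Σ a^n = 1/(1 − a) = 1/88435;  first 7 digits = (1, 0, 0, 16, 15, 16, 0)

v_17(a) = 3 ≥ 1, so the series converges in ℤ_17 to 1/(1 − a) = 1/(1 − (-88434)) = 1/88435. Expand this rational in ℤ_17: compute digits iteratively via d_i = x_i mod 17, x_{i+1} = (x_i − d_i)/17. The first 7 digits are (1, 0, 0, 16, 15, 16, 0).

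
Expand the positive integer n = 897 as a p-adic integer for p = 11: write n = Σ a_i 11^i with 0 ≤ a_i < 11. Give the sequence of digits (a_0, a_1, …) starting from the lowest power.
(a_0, a_1, …) = (6, 4, 7)

Repeated division by 11 gives the digits low-to-high: 897 = 6 + 4·11^1 + 7·11^2. Digit sequence: (6, 4, 7).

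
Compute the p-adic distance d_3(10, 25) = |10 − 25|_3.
d_3(10, 25) = 1/3

Step 1 — x − y = 10 − 25 = -15. Step 2 — v_3(-15) = 1 (factor: -15 = −(3^1 · 5); the sign does not affect v_p). Step 3 — |x − y|_3 = 3^{-1} = 1/3.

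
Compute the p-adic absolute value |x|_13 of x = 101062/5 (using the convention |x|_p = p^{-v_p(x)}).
|101062/5|_13 = 1/2197

Step 1 — compute v_13(x) by factoring powers of 13 out of the numerator and denominator: v_13(101062/5) = 3. Step 2 — apply |x|_p = p^{-v_p(x)} = 13^{-3} = 1/2197.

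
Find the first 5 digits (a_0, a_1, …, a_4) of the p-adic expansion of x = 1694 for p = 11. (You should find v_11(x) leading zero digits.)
(a_0, …, a_4) = (0, 0, 3, 1, 0)

v_11(1694) = 2, so a_0 = ... = a_1 = 0. Factor out: x = 11^2 · u with u = 14 a unit in ℤ_11. Expand u iteratively via a_{v+i} = u_i mod 11, u_{i+1} = (u_i − a_{v+i})/11:
  u_0 = 14;  a_2 = 3;  u_1 = (u_0 − 3)/11 = 1
  u_1 = 1;  a_3 = 1;  u_2 = (u_1 − 1)/11 = 0
  u_2 = 0;  a_4 = 0;  u_3 = (u_2 − 0)/11 = 0
Digits: (0, 0, 3, 1, 0).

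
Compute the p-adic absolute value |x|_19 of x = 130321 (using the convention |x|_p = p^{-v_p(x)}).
|130321|_19 = 1/130321

Step 1 — compute v_19(x) by factoring powers of 19 out of the numerator and denominator: v_19(130321) = 4. Step 2 — apply |x|_p = p^{-v_p(x)} = 19^{-4} = 1/130321.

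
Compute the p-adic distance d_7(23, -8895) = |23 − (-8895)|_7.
d_7(23, -8895) = 1/343

Step 1 — x − y = 23 − (-8895) = 8918. Step 2 — v_7(8918) = 3 (factor: 8918 = (7^3 · 26); the sign does not affect v_p). Step 3 — |x − y|_7 = 7^{-3} = 1/343.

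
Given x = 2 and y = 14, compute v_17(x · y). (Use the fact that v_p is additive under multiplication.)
v_17(28) = 0

v_p(x) = 0 (factor: 2 = 17^0 · 2); v_p(y) = 0 (factor: 14 = 17^0 · 14). Additivity: v_p(xy) = v_p(x) + v_p(y) = 0 + 0 = 0. (Direct check: xy = 28 = 17^0 · (28).)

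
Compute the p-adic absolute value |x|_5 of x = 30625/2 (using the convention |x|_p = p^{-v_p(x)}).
|30625/2|_5 = 1/625

Step 1 — compute v_5(x) by factoring powers of 5 out of the numerator and denominator: v_5(30625/2) = 4. Step 2 — apply |x|_p = p^{-v_p(x)} = 5^{-4} = 1/625.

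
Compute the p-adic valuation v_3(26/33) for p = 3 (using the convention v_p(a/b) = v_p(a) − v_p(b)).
v_3(26/33) = -1

Factor powers of 3 from the numerator and denominator of the reduced fraction: 26 = 3^0 · 26 and 33 = 3^1 · 11. Apply v_p(a/b) = v_p(a) − v_p(b): v_3(26/33) = 0 − 1 = -1.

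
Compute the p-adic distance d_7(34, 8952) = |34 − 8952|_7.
d_7(34, 8952) = 1/343

Step 1 — x − y = 34 − 8952 = -8918. Step 2 — v_7(-8918) = 3 (factor: -8918 = −(7^3 · 26); the sign does not affect v_p). Step 3 — |x − y|_7 = 7^{-3} = 1/343.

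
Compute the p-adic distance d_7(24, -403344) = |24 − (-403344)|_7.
d_7(24, -403344) = 1/16807

Step 1 — x − y = 24 − (-403344) = 403368. Step 2 — v_7(403368) = 5 (factor: 403368 = (7^5 · 24); the sign does not affect v_p). Step 3 — |x − y|_7 = 7^{-5} = 1/16807.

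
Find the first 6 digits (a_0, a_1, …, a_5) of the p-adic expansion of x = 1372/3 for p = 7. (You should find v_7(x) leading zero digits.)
(a_0, …, a_5) = (0, 0, 0, 6, 4, 4)

v_7(1372/3) = 3, so a_0 = ... = a_2 = 0. Factor out: x = 7^3 · u with u = 4/3 a unit in ℤ_7. Expand u iteratively via a_{v+i} = u_i mod 7, u_{i+1} = (u_i − a_{v+i})/7:
  u_0 = 4/3;  a_3 = 6;  u_1 = (u_0 − 6)/7 = -2/3
  u_1 = -2/3;  a_4 = 4;  u_2 = (u_1 − 4)/7 = -2/3
  u_2 = -2/3;  a_5 = 4;  u_3 = (u_2 − 4)/7 = -2/3
Digits: (0, 0, 0, 6, 4, 4).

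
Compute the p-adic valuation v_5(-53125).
v_5(-53125) = 5

v_5(n) is the largest exponent k such that 5^k divides n. Factor out: -53125 = -5^5 · 17. (Sign doesn't affect v_p.) So v_5(-53125) = 5.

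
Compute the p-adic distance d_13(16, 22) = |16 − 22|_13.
d_13(16, 22) = 1

Step 1 — x − y = 16 − 22 = -6. Step 2 — v_13(-6) = 0 (factor: -6 = −(13^0 · 6); the sign does not affect v_p). Step 3 — |x − y|_13 = 13^{0} = 1.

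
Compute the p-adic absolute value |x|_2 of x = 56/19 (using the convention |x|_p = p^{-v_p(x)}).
|56/19|_2 = 1/8

Step 1 — compute v_2(x) by factoring powers of 2 out of the numerator and denominator: v_2(56/19) = 3. Step 2 — apply |x|_p = p^{-v_p(x)} = 2^{-3} = 1/8.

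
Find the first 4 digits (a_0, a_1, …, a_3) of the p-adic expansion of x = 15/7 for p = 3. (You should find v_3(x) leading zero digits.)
(a_0, …, a_3) = (0, 2, 0, 2)

v_3(15/7) = 1, so a_0 = ... = a_0 = 0. Factor out: x = 3^1 · u with u = 5/7 a unit in ℤ_3. Expand u iteratively via a_{v+i} = u_i mod 3, u_{i+1} = (u_i − a_{v+i})/3:
  u_0 = 5/7;  a_1 = 2;  u_1 = (u_0 − 2)/3 = -3/7
  u_1 = -3/7;  a_2 = 0;  u_2 = (u_1 − 0)/3 = -1/7
  u_2 = -1/7;  a_3 = 2;  u_3 = (u_2 − 2)/3 = -5/7
Digits: (0, 2, 0, 2).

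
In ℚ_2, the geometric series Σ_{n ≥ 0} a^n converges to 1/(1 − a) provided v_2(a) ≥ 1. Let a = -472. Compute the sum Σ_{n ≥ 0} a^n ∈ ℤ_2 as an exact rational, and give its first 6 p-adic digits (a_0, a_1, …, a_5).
Σ a^n = 1/(1 − a) = 1/473;  first 6 digits = (1, 0, 0, 1, 0, 1)

v_2(a) = 3 ≥ 1, so the series converges in ℤ_2 to 1/(1 − a) = 1/(1 − (-472)) = 1/473. Expand this rational in ℤ_2: compute digits iteratively via d_i = x_i mod 2, x_{i+1} = (x_i − d_i)/2. The first 6 digits are (1, 0, 0, 1, 0, 1).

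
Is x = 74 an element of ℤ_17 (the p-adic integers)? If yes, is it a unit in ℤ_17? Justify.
x ∈ ℤ_17^× (unit); v_17(x) = 0

ℤ_17 = {x ∈ ℚ_17 : v_17(x) ≥ 0} and ℤ_17^× = {x ∈ ℤ_17 : v_17(x) = 0}. Here v_17(74) = v_17(num) − v_17(den) = 0; compare against these criteria.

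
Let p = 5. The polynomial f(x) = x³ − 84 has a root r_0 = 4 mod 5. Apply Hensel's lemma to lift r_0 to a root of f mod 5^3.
r_2 = 94 (mod 125)

Hensel: r_{i+1} = r_i − f(r_i)/f′(r_i) mod 5^{i+2}, where f′(x) = 3x². Iterate:
  r_0 = 4 (mod 5)
  r_1 = 19 (mod 25)
  r_2 = 94 (mod 125)
Final: r = 94 with f(r) ≡ 0 mod 5^3.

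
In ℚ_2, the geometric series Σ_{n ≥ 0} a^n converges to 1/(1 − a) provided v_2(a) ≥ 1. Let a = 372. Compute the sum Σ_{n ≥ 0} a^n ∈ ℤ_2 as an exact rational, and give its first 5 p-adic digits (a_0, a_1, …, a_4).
Σ a^n = 1/(1 − a) = -1/371;  first 5 digits = (1, 0, 1, 0, 0)

v_2(a) = 2 ≥ 1, so the series converges in ℤ_2 to 1/(1 − a) = 1/(1 − 372) = -1/371. Expand this rational in ℤ_2: compute digits iteratively via d_i = x_i mod 2, x_{i+1} = (x_i − d_i)/2. The first 5 digits are (1, 0, 1, 0, 0).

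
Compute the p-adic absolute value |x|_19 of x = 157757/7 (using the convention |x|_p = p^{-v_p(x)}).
|157757/7|_19 = 1/6859

Step 1 — compute v_19(x) by factoring powers of 19 out of the numerator and denominator: v_19(157757/7) = 3. Step 2 — apply |x|_p = p^{-v_p(x)} = 19^{-3} = 1/6859.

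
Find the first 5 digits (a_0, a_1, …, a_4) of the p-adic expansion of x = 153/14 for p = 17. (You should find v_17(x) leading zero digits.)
(a_0, …, a_4) = (0, 14, 15, 10, 3)

v_17(153/14) = 1, so a_0 = ... = a_0 = 0. Factor out: x = 17^1 · u with u = 9/14 a unit in ℤ_17. Expand u iteratively via a_{v+i} = u_i mod 17, u_{i+1} = (u_i − a_{v+i})/17:
  u_0 = 9/14;  a_1 = 14;  u_1 = (u_0 − 14)/17 = -11/14
  u_1 = -11/14;  a_2 = 15;  u_2 = (u_1 − 15)/17 = -13/14
  u_2 = -13/14;  a_3 = 10;  u_3 = (u_2 − 10)/17 = -9/14
  u_3 = -9/14;  a_4 = 3;  u_4 = (u_3 − 3)/17 = -3/14
Digits: (0, 14, 15, 10, 3).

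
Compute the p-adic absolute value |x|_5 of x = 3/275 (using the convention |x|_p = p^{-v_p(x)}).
|3/275|_5 = 25

Step 1 — compute v_5(x) by factoring powers of 5 out of the numerator and denominator: v_5(3/275) = -2. Step 2 — apply |x|_p = p^{-v_p(x)} = 5^{2} = 25.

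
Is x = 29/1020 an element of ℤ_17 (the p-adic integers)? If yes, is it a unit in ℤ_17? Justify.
x ∉ ℤ_17 (v_17(x) = -1 < 0)

ℤ_17 = {x ∈ ℚ_17 : v_17(x) ≥ 0} and ℤ_17^× = {x ∈ ℤ_17 : v_17(x) = 0}. Here v_17(29/1020) = v_17(num) − v_17(den) = -1; compare against these criteria.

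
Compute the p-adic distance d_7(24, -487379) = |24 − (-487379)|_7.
d_7(24, -487379) = 1/16807

Step 1 — x − y = 24 − (-487379) = 487403. Step 2 — v_7(487403) = 5 (factor: 487403 = (7^5 · 29); the sign does not affect v_p). Step 3 — |x − y|_7 = 7^{-5} = 1/16807.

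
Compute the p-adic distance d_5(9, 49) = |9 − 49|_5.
d_5(9, 49) = 1/5

Step 1 — x − y = 9 − 49 = -40. Step 2 — v_5(-40) = 1 (factor: -40 = −(5^1 · 8); the sign does not affect v_p). Step 3 — |x − y|_5 = 5^{-1} = 1/5.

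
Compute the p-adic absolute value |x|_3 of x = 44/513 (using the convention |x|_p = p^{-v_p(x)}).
|44/513|_3 = 27

Step 1 — compute v_3(x) by factoring powers of 3 out of the numerator and denominator: v_3(44/513) = -3. Step 2 — apply |x|_p = p^{-v_p(x)} = 3^{3} = 27.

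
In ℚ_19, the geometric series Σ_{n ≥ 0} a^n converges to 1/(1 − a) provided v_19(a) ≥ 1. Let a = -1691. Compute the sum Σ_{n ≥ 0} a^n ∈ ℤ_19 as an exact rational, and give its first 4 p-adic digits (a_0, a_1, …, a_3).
Σ a^n = 1/(1 − a) = 1/1692;  first 4 digits = (1, 6, 12, 5)

v_19(a) = 1 ≥ 1, so the series converges in ℤ_19 to 1/(1 − a) = 1/(1 − (-1691)) = 1/1692. Expand this rational in ℤ_19: compute digits iteratively via d_i = x_i mod 19, x_{i+1} = (x_i − d_i)/19. The first 4 digits are (1, 6, 12, 5).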